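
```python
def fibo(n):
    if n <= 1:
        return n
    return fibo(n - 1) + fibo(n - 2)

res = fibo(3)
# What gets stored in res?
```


fibo(3)
= fibo(2) + fibo(1)
Computing bottom-up: fibo(0)=0, fibo(1)=1, fibo(2)=1, fibo(3)=2
= 2


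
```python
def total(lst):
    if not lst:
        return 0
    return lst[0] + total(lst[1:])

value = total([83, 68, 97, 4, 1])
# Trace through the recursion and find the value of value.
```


total([83, 68, 97, 4, 1])
= 83 + total([68, 97, 4, 1])
= 83 + 68 + total([97, 4, 1])
= 83 + 68 + 97 + total([4, 1])
= 83 + 68 + 97 + 4 + total([1])
= 83 + 68 + 97 + 4 + 1 + total([])
= 83 + 68 + 97 + 4 + 1 + 0
= 253


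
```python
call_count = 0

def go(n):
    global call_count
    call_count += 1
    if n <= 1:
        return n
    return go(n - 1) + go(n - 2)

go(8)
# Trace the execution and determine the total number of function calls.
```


go(8) calls go(7) and go(6); each non-base call branches into two more.
Let C(k) = total number of calls made by go(k), including the call to go(k) itself.
Base cases: C(0) = 1, C(1) = 1
Recurrence: C(k) = 1 + C(k-1) + C(k-2)
  C(2) = 1 + C(1) + C(0) = 1 + 1 + 1 = 3
  C(3) = 1 + C(2) + C(1) = 1 + 3 + 1 = 5
  C(4) = 1 + C(3) + C(2) = 1 + 5 + 3 = 9
  C(5) = 1 + C(4) + C(3) = 1 + 9 + 5 = 15
  C(6) = 1 + C(5) + C(4) = 1 + 15 + 9 = 25
  C(7) = 1 + C(6) + C(5) = 1 + 25 + 15 = 41
  C(8) = 1 + C(7) + C(6) = 1 + 41 + 25 = 67
Total calls = C(8) = 67


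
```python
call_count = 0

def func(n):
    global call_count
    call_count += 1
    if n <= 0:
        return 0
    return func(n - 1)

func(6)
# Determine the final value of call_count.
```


func(6) calls func(5) calls ... calls func(0)
Total calls: 6 + 1 (for base case) = 7


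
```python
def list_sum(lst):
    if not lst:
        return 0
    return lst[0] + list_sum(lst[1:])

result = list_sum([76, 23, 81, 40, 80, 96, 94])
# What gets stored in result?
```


list_sum([76, 23, 81, 40, 80, 96, 94])
= 76 + list_sum([23, 81, 40, 80, 96, 94])
= 76 + 23 + list_sum([81, 40, 80, 96, 94])
= 76 + 23 + 81 + list_sum([40, 80, 96, 94])
= 76 + 23 + 81 + 40 + list_sum([80, 96, 94])
= 76 + 23 + 81 + 40 + 80 + list_sum([96, 94])
= 76 + 23 + 81 + 40 + 80 + 96 + list_sum([94])
= 76 + 23 + 81 + 40 + 80 + 96 + 94 + list_sum([])
= 76 + 23 + 81 + 40 + 80 + 96 + 94 + 0
= 490


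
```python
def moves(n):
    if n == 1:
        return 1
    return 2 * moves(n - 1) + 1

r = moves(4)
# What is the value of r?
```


moves(4)
= 2 * moves(3) + 1
= 2 * (2 * moves(2) + 1) + 1
= 2 * (2 * (2 * moves(1) + 1) + 1) + 1
Now compute bottom-up:
moves(1) = 1
moves(2) = 2 * 1 + 1 = 3
moves(3) = 2 * 3 + 1 = 7
moves(4) = 2 * 7 + 1 = 15
= 15


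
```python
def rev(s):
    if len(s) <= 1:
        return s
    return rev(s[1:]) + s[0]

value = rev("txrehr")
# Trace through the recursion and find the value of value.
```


rev("txrehr")
= rev("xrehr") + "t"
= rev("rehr") + "x" + "t"
= rev("ehr") + "r" + "x" + "t"
= rev("hr") + "e" + "r" + "x" + "t"
= rev("r") + "h" + "e" + "r" + "x" + "t"
= "r" + "h" + "e" + "r" + "x" + "t"
= "rherxt"


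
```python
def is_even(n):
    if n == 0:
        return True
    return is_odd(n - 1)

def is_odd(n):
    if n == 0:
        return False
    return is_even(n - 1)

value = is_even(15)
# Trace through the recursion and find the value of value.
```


is_even(15)
= is_odd(14)
= is_even(13)
= is_odd(12)
= is_even(11)
= is_odd(10)
= is_even(9)
= is_odd(8)
= is_even(7)
= is_odd(6)
= is_even(5)
= is_odd(4)
= is_even(3)
= is_odd(2)
= is_even(1)
= is_odd(0)
n == 0: return False
= False


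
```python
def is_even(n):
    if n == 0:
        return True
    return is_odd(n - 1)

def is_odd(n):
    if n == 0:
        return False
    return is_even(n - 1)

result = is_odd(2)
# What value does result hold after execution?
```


is_odd(2)
= is_even(1)
= is_odd(0)
n == 0: return False
= False


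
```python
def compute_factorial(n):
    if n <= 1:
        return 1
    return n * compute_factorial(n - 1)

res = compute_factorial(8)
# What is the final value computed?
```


compute_factorial(8)
= 8 * compute_factorial(7)
= 8 * 7 * compute_factorial(6)
= 8 * 7 * 6 * compute_factorial(5)
= 8 * 7 * 6 * 5 * compute_factorial(4)
= 8 * 7 * 6 * 5 * 4 * compute_factorial(3)
= 8 * 7 * 6 * 5 * 4 * 3 * compute_factorial(2)
= 8 * 7 * 6 * 5 * 4 * 3 * 2 * compute_factorial(1)
= 8 * 7 * 6 * 5 * 4 * 3 * 2 * 1
= 40320


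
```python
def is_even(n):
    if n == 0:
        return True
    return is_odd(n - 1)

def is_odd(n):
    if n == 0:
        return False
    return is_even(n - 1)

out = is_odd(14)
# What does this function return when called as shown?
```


is_odd(14)
= is_even(13)
= is_odd(12)
= is_even(11)
= is_odd(10)
= is_even(9)
= is_odd(8)
= is_even(7)
= is_odd(6)
= is_even(5)
= is_odd(4)
= is_even(3)
= is_odd(2)
= is_even(1)
= is_odd(0)
n == 0: return False
= False


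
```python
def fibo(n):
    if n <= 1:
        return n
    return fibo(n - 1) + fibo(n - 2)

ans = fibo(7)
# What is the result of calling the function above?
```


fibo(7)
= fibo(6) + fibo(5)
= (fibo(5) + fibo(4)) + fibo(5)
Computing bottom-up: fibo(0)=0, fibo(1)=1, fibo(2)=1, fibo(3)=2, fibo(4)=3, fibo(5)=5, fibo(6)=8, fibo(7)=13
= 13


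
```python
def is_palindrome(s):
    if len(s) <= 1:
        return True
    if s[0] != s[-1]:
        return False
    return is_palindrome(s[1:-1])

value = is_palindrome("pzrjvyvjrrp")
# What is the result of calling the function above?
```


is_palindrome("pzrjvyvjrrp")
"pzrjvyvjrrp": s[0]='p' == s[-1]='p' -> is_palindrome("zrjvyvjrr")
"zrjvyvjrr": s[0]='z' != s[-1]='r' -> False
= False


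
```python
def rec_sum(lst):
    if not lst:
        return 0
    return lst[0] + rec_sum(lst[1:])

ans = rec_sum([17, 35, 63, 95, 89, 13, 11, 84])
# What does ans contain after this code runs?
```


rec_sum([17, 35, 63, 95, 89, 13, 11, 84])
= 17 + rec_sum([35, 63, 95, 89, 13, 11, 84])
= 17 + 35 + rec_sum([63, 95, 89, 13, 11, 84])
= 17 + 35 + 63 + rec_sum([95, 89, 13, 11, 84])
= 17 + 35 + 63 + 95 + rec_sum([89, 13, 11, 84])
= 17 + 35 + 63 + 95 + 89 + rec_sum([13, 11, 84])
= 17 + 35 + 63 + 95 + 89 + 13 + rec_sum([11, 84])
= 17 + 35 + 63 + 95 + 89 + 13 + 11 + rec_sum([84])
= 17 + 35 + 63 + 95 + 89 + 13 + 11 + 84 + rec_sum([])
= 17 + 35 + 63 + 95 + 89 + 13 + 11 + 84 + 0
= 407


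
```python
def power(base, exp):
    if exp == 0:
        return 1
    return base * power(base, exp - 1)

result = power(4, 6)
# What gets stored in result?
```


power(4, 6)
= 4 * power(4, 5)
= 4 * 4 * power(4, 4)
= 4 * 4 * 4 * power(4, 3)
= 4 * 4 * 4 * 4 * power(4, 2)
= 4 * 4 * 4 * 4 * 4 * power(4, 1)
= 4 * 4 * 4 * 4 * 4 * 4 * power(4, 0)
= 4 * 4 * 4 * 4 * 4 * 4 * 1
= 4096


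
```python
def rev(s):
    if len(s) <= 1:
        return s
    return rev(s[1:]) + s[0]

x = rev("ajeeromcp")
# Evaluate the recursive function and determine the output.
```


rev("ajeeromcp")
= rev("jeeromcp") + "a"
= rev("eeromcp") + "j" + "a"
= rev("eromcp") + "e" + "j" + "a"
= rev("romcp") + "e" + "e" + "j" + "a"
= rev("omcp") + "r" + "e" + "e" + "j" + "a"
= rev("mcp") + "o" + "r" + "e" + "e" + "j" + "a"
= rev("cp") + "m" + "o" + "r" + "e" + "e" + "j" + "a"
= rev("p") + "c" + "m" + "o" + "r" + "e" + "e" + "j" + "a"
= "p" + "c" + "m" + "o" + "r" + "e" + "e" + "j" + "a"
= "pcmoreeja"


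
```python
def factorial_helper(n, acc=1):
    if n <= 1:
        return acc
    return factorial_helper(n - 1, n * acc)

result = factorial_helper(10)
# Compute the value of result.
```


factorial_helper(10, 1)
= factorial_helper(9, 10 * 1) = factorial_helper(9, 10)
= factorial_helper(8, 9 * 10) = factorial_helper(8, 90)
= factorial_helper(7, 8 * 90) = factorial_helper(7, 720)
= factorial_helper(6, 7 * 720) = factorial_helper(6, 5040)
= factorial_helper(5, 6 * 5040) = factorial_helper(5, 30240)
= factorial_helper(4, 5 * 30240) = factorial_helper(4, 151200)
= factorial_helper(3, 4 * 151200) = factorial_helper(3, 604800)
= factorial_helper(2, 3 * 604800) = factorial_helper(2, 1814400)
= factorial_helper(1, 2 * 1814400) = factorial_helper(1, 3628800)
n <= 1, return acc = 3628800


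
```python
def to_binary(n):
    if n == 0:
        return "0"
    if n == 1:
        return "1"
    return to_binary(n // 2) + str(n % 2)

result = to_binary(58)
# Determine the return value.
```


to_binary(58)
= to_binary(29) + "0"
= to_binary(14) + "1" + "0"
= to_binary(7) + "0" + "1" + "0"
= to_binary(3) + "1" + "0" + "1" + "0"
= to_binary(1) + "1" + "1" + "0" + "1" + "0"
= "1" + "1" + "1" + "0" + "1" + "0"
= "111010"


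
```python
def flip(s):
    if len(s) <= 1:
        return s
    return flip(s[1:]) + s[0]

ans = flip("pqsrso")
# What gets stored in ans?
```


flip("pqsrso")
= flip("qsrso") + "p"
= flip("srso") + "q" + "p"
= flip("rso") + "s" + "q" + "p"
= flip("so") + "r" + "s" + "q" + "p"
= flip("o") + "s" + "r" + "s" + "q" + "p"
= "o" + "s" + "r" + "s" + "q" + "p"
= "osrsqp"


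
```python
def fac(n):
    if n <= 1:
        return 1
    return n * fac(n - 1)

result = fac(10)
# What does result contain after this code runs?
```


fac(10)
= 10 * fac(9)
= 10 * 9 * fac(8)
= 10 * 9 * 8 * fac(7)
= 10 * 9 * 8 * 7 * fac(6)
= 10 * 9 * 8 * 7 * 6 * fac(5)
= 10 * 9 * 8 * 7 * 6 * 5 * fac(4)
= 10 * 9 * 8 * 7 * 6 * 5 * 4 * fac(3)
= 10 * 9 * 8 * 7 * 6 * 5 * 4 * 3 * fac(2)
= 10 * 9 * 8 * 7 * 6 * 5 * 4 * 3 * 2 * fac(1)
= 10 * 9 * 8 * 7 * 6 * 5 * 4 * 3 * 2 * 1
= 3628800


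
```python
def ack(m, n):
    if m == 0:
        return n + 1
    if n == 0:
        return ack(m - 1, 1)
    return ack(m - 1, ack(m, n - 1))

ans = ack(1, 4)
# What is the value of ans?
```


ack(1, 4)
= ack(0, ack(1, 3))
First compute ack(1, 3) = 5
= ack(0, 5)
= 6


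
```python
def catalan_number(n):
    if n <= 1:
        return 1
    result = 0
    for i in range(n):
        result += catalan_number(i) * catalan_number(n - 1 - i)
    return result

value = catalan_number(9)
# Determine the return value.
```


catalan_number(9)
= sum of catalan_number(i) * catalan_number(9-1-i) for i in 0..8
First compute sub-values bottom-up:
  catalan_number(0) = 1, catalan_number(1) = 1
  catalan_number(2) = 1*1 + 1*1 = 2
  catalan_number(3) = 1*2 + 1*1 + 2*1 = 5
  catalan_number(4) = 1*5 + 1*2 + 2*1 + 5*1 = 14
  catalan_number(5) = 1*14 + 1*5 + 2*2 + 5*1 + 14*1 = 42
  catalan_number(6) = 1*42 + 1*14 + 2*5 + 5*2 + 14*1 + 42*1 = 132
  catalan_number(7) = 1*132 + 1*42 + 2*14 + 5*5 + 14*2 + 42*1 + 132*1 = 429
  catalan_number(8) = 1*429 + 1*132 + 2*42 + 5*14 + 14*5 + 42*2 + 132*1 + 429*1 = 1430
Now catalan_number(9):
  catalan_number(0)*catalan_number(8) = 1*1430 = 1430
  catalan_number(1)*catalan_number(7) = 1*429 = 429
  catalan_number(2)*catalan_number(6) = 2*132 = 264
  catalan_number(3)*catalan_number(5) = 5*42 = 210
  catalan_number(4)*catalan_number(4) = 14*14 = 196
  catalan_number(5)*catalan_number(3) = 42*5 = 210
  catalan_number(6)*catalan_number(2) = 132*2 = 264
  catalan_number(7)*catalan_number(1) = 429*1 = 429
  catalan_number(8)*catalan_number(0) = 1430*1 = 1430
= 1430 + 429 + 264 + 210 + 196 + 210 + 264 + 429 + 1430
= 4862


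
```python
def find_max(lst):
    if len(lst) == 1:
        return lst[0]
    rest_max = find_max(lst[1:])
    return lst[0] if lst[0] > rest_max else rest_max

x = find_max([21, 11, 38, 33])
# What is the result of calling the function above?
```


find_max([21, 11, 38, 33])
= compare 21 with find_max([11, 38, 33])
= compare 11 with find_max([38, 33])
= compare 38 with find_max([33])
Base: find_max([33]) = 33
compare 38 with 33: max = 38
compare 11 with 38: max = 38
compare 21 with 38: max = 38
= 38


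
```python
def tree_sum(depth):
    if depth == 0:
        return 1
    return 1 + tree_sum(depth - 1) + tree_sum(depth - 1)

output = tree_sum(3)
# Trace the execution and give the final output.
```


tree_sum(3)
= 1 + tree_sum(2) + tree_sum(2)
= 1 + 2 * tree_sum(2)
tree_sum(k) = 2^(k+1) - 1
tree_sum(0) = 1
tree_sum(1) = 3
tree_sum(2) = 7
tree_sum(3) = 15
tree_sum(3) = 2^4 - 1 = 15


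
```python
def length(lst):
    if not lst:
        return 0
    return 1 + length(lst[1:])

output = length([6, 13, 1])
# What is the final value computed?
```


length([6, 13, 1])
= 1 + length([13, 1])
= 1 + 1 + length([1])
= 1 + 1 + 1 + length([])
= 1 + 1 + 1 + 0
= 3


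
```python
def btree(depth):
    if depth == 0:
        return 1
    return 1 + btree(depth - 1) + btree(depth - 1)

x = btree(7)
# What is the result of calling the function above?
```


btree(7)
= 1 + btree(6) + btree(6)
= 1 + 2 * btree(6)
btree(k) = 2^(k+1) - 1
btree(0) = 1
btree(1) = 3
btree(2) = 7
btree(3) = 15
btree(4) = 31
btree(7) = 2^8 - 1 = 255


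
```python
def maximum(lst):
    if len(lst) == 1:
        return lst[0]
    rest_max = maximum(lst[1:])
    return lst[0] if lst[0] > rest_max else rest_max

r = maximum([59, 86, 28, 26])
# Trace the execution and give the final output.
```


maximum([59, 86, 28, 26])
= compare 59 with maximum([86, 28, 26])
= compare 86 with maximum([28, 26])
= compare 28 with maximum([26])
Base: maximum([26]) = 26
compare 28 with 26: max = 28
compare 86 with 28: max = 86
compare 59 with 86: max = 86
= 86


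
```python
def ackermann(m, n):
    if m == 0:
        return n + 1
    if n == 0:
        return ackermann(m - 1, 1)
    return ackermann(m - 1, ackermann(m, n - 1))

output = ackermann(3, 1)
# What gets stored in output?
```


ackermann(3, 1)
= ackermann(2, ackermann(3, 0))
First compute ackermann(3, 0) = 5
= ackermann(2, 5)
= 13


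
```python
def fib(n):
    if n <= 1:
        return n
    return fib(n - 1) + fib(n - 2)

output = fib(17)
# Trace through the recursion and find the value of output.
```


fib(17)
= fib(16) + fib(15)
= (fib(15) + fib(14)) + fib(15)
Computing bottom-up: fib(0)=0, fib(1)=1, fib(2)=1, fib(3)=2, fib(4)=3, fib(5)=5, fib(6)=8, fib(7)=13, fib(8)=21, fib(9)=34, fib(10)=55, fib(11)=89, fib(12)=144, fib(13)=233, fib(14)=377, fib(15)=610, fib(16)=987, fib(17)=1597
= 1597


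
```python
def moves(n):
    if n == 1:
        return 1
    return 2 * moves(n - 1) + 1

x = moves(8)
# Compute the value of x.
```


moves(8)
= 2 * moves(7) + 1
= 2 * (2 * moves(6) + 1) + 1
= 2 * (2 * (2 * moves(5) + 1) + 1) + 1
= 2 * (2 * (2 * (2 * moves(4) + 1) + 1) + 1) + 1
= 2 * (2 * (2 * (2 * (2 * moves(3) + 1) + 1) + 1) + 1) + 1
= 2 * (2 * (2 * (2 * (2 * (2 * moves(2) + 1) + 1) + 1) + 1) + 1) + 1
= 2 * (2 * (2 * (2 * (2 * (2 * (2 * moves(1) + 1) + 1) + 1) + 1) + 1) + 1) + 1
Now compute bottom-up:
moves(1) = 1
moves(2) = 2 * 1 + 1 = 3
moves(3) = 2 * 3 + 1 = 7
moves(4) = 2 * 7 + 1 = 15
moves(5) = 2 * 15 + 1 = 31
moves(6) = 2 * 31 + 1 = 63
moves(7) = 2 * 63 + 1 = 127
moves(8) = 2 * 127 + 1 = 255
= 255


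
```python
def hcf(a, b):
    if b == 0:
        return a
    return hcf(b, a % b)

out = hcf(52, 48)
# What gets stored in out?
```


hcf(52, 48)
= hcf(48, 52 % 48) = hcf(48, 4)
= hcf(4, 48 % 4) = hcf(4, 0)
b == 0, return a = 4


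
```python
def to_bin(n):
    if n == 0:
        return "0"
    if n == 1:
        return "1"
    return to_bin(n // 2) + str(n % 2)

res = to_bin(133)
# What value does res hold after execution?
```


to_bin(133)
= to_bin(66) + "1"
= to_bin(33) + "0" + "1"
= to_bin(16) + "1" + "0" + "1"
= to_bin(8) + "0" + "1" + "0" + "1"
= to_bin(4) + "0" + "0" + "1" + "0" + "1"
= to_bin(2) + "0" + "0" + "0" + "1" + "0" + "1"
= to_bin(1) + "0" + "0" + "0" + "0" + "1" + "0" + "1"
= "1" + "0" + "0" + "0" + "0" + "1" + "0" + "1"
= "10000101"


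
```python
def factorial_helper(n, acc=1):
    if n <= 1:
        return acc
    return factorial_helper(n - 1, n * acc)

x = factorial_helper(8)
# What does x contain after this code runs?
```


factorial_helper(8, 1)
= factorial_helper(7, 8 * 1) = factorial_helper(7, 8)
= factorial_helper(6, 7 * 8) = factorial_helper(6, 56)
= factorial_helper(5, 6 * 56) = factorial_helper(5, 336)
= factorial_helper(4, 5 * 336) = factorial_helper(4, 1680)
= factorial_helper(3, 4 * 1680) = factorial_helper(3, 6720)
= factorial_helper(2, 3 * 6720) = factorial_helper(2, 20160)
= factorial_helper(1, 2 * 20160) = factorial_helper(1, 40320)
n <= 1, return acc = 40320


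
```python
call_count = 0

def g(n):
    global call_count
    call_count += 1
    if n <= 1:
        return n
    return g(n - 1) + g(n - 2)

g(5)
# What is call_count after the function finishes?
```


g(5) calls g(4) and g(3); each non-base call branches into two more.
Let C(k) = total number of calls made by g(k), including the call to g(k) itself.
Base cases: C(0) = 1, C(1) = 1
Recurrence: C(k) = 1 + C(k-1) + C(k-2)
  C(2) = 1 + C(1) + C(0) = 1 + 1 + 1 = 3
  C(3) = 1 + C(2) + C(1) = 1 + 3 + 1 = 5
  C(4) = 1 + C(3) + C(2) = 1 + 5 + 3 = 9
  C(5) = 1 + C(4) + C(3) = 1 + 9 + 5 = 15
Total calls = C(5) = 15


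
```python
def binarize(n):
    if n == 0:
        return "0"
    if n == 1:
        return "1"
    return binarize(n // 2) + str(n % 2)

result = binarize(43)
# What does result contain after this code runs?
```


binarize(43)
= binarize(21) + "1"
= binarize(10) + "1" + "1"
= binarize(5) + "0" + "1" + "1"
= binarize(2) + "1" + "0" + "1" + "1"
= binarize(1) + "0" + "1" + "0" + "1" + "1"
= "1" + "0" + "1" + "0" + "1" + "1"
= "101011"


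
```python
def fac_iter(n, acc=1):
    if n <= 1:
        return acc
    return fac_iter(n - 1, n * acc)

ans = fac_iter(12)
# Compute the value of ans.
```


fac_iter(12, 1)
= fac_iter(11, 12 * 1) = fac_iter(11, 12)
= fac_iter(10, 11 * 12) = fac_iter(10, 132)
= fac_iter(9, 10 * 132) = fac_iter(9, 1320)
= fac_iter(8, 9 * 1320) = fac_iter(8, 11880)
= fac_iter(7, 8 * 11880) = fac_iter(7, 95040)
= fac_iter(6, 7 * 95040) = fac_iter(6, 665280)
= fac_iter(5, 6 * 665280) = fac_iter(5, 3991680)
= fac_iter(4, 5 * 3991680) = fac_iter(4, 19958400)
= fac_iter(3, 4 * 19958400) = fac_iter(3, 79833600)
= fac_iter(2, 3 * 79833600) = fac_iter(2, 239500800)
= fac_iter(1, 2 * 239500800) = fac_iter(1, 479001600)
n <= 1, return acc = 479001600


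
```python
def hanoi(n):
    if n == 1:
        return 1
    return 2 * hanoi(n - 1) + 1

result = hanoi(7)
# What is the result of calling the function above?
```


hanoi(7)
= 2 * hanoi(6) + 1
= 2 * (2 * hanoi(5) + 1) + 1
= 2 * (2 * (2 * hanoi(4) + 1) + 1) + 1
= 2 * (2 * (2 * (2 * hanoi(3) + 1) + 1) + 1) + 1
= 2 * (2 * (2 * (2 * (2 * hanoi(2) + 1) + 1) + 1) + 1) + 1
= 2 * (2 * (2 * (2 * (2 * (2 * hanoi(1) + 1) + 1) + 1) + 1) + 1) + 1
Now compute bottom-up:
hanoi(1) = 1
hanoi(2) = 2 * 1 + 1 = 3
hanoi(3) = 2 * 3 + 1 = 7
hanoi(4) = 2 * 7 + 1 = 15
hanoi(5) = 2 * 15 + 1 = 31
hanoi(6) = 2 * 31 + 1 = 63
hanoi(7) = 2 * 63 + 1 = 127
= 127


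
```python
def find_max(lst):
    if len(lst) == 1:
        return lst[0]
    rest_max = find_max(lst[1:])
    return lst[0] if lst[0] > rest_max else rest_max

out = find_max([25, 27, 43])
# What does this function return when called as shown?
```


find_max([25, 27, 43])
= compare 25 with find_max([27, 43])
= compare 27 with find_max([43])
Base: find_max([43]) = 43
compare 27 with 43: max = 43
compare 25 with 43: max = 43
= 43


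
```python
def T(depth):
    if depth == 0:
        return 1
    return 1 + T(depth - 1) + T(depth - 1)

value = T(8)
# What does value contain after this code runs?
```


T(8)
= 1 + T(7) + T(7)
= 1 + 2 * T(7)
T(k) = 2^(k+1) - 1
T(0) = 1
T(1) = 3
T(2) = 7
T(3) = 15
T(4) = 31
T(8) = 2^9 - 1 = 511


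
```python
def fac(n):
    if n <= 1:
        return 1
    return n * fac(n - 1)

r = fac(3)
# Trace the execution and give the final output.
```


fac(3)
= 3 * fac(2)
= 3 * 2 * fac(1)
= 3 * 2 * 1
= 6


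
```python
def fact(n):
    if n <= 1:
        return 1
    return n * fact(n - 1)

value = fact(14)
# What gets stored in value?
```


fact(14)
= 14 * fact(13)
= 14 * 13 * fact(12)
= 14 * 13 * 12 * fact(11)
= 14 * 13 * 12 * 11 * fact(10)
= 14 * 13 * 12 * 11 * 10 * fact(9)
= 14 * 13 * 12 * 11 * 10 * 9 * fact(8)
= 14 * 13 * 12 * 11 * 10 * 9 * 8 * fact(7)
= 14 * 13 * 12 * 11 * 10 * 9 * 8 * 7 * fact(6)
= 14 * 13 * 12 * 11 * 10 * 9 * 8 * 7 * 6 * fact(5)
= 14 * 13 * 12 * 11 * 10 * 9 * 8 * 7 * 6 * 5 * fact(4)
= 14 * 13 * 12 * 11 * 10 * 9 * 8 * 7 * 6 * 5 * 4 * fact(3)
= 14 * 13 * 12 * 11 * 10 * 9 * 8 * 7 * 6 * 5 * 4 * 3 * fact(2)
= 14 * 13 * 12 * 11 * 10 * 9 * 8 * 7 * 6 * 5 * 4 * 3 * 2 * fact(1)
= 14 * 13 * 12 * 11 * 10 * 9 * 8 * 7 * 6 * 5 * 4 * 3 * 2 * 1
= 87178291200


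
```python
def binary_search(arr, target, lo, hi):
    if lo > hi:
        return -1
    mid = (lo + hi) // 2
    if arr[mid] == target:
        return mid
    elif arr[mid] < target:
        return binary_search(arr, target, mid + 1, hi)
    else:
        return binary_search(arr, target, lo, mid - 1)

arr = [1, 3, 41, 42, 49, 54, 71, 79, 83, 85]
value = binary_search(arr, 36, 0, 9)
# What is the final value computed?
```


binary_search(arr, 36, 0, 9)
lo=0, hi=9, mid=4, arr[mid]=49
49 > 36, search left half
lo=0, hi=3, mid=1, arr[mid]=3
3 < 36, search right half
lo=2, hi=3, mid=2, arr[mid]=41
41 > 36, search left half
lo > hi, target not found, return -1
= -1


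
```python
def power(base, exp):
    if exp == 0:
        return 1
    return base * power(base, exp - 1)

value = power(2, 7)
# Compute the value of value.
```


power(2, 7)
= 2 * power(2, 6)
= 2 * 2 * power(2, 5)
= 2 * 2 * 2 * power(2, 4)
= 2 * 2 * 2 * 2 * power(2, 3)
= 2 * 2 * 2 * 2 * 2 * power(2, 2)
= 2 * 2 * 2 * 2 * 2 * 2 * power(2, 1)
= 2 * 2 * 2 * 2 * 2 * 2 * 2 * power(2, 0)
= 2 * 2 * 2 * 2 * 2 * 2 * 2 * 1
= 128


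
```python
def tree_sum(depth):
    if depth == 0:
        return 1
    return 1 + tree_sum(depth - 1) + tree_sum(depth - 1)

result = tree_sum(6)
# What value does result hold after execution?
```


tree_sum(6)
= 1 + tree_sum(5) + tree_sum(5)
= 1 + 2 * tree_sum(5)
tree_sum(k) = 2^(k+1) - 1
tree_sum(0) = 1
tree_sum(1) = 3
tree_sum(2) = 7
tree_sum(3) = 15
tree_sum(4) = 31
tree_sum(6) = 2^7 - 1 = 127


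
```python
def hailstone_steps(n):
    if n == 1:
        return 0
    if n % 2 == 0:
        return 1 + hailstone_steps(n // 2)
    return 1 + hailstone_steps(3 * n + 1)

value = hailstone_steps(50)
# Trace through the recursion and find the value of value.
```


hailstone_steps(50)
50 is even -> hailstone_steps(25)
25 is odd -> 3*25+1 = 76 -> hailstone_steps(76)
76 is even -> hailstone_steps(38)
38 is even -> hailstone_steps(19)
19 is odd -> 3*19+1 = 58 -> hailstone_steps(58)
58 is even -> hailstone_steps(29)
29 is odd -> 3*29+1 = 88 -> hailstone_steps(88)
88 is even -> hailstone_steps(44)
44 is even -> hailstone_steps(22)
22 is even -> hailstone_steps(11)
11 is odd -> 3*11+1 = 34 -> hailstone_steps(34)
34 is even -> hailstone_steps(17)
17 is odd -> 3*17+1 = 52 -> hailstone_steps(52)
52 is even -> hailstone_steps(26)
26 is even -> hailstone_steps(13)
13 is odd -> 3*13+1 = 40 -> hailstone_steps(40)
40 is even -> hailstone_steps(20)
20 is even -> hailstone_steps(10)
10 is even -> hailstone_steps(5)
5 is odd -> 3*5+1 = 16 -> hailstone_steps(16)
16 is even -> hailstone_steps(8)
8 is even -> hailstone_steps(4)
4 is even -> hailstone_steps(2)
2 is even -> hailstone_steps(1)
Reached 1 after 24 steps
= 24


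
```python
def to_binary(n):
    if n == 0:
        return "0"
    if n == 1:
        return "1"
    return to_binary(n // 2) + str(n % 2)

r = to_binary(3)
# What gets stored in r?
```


to_binary(3)
= to_binary(1) + "1"
= "1" + "1"
= "11"


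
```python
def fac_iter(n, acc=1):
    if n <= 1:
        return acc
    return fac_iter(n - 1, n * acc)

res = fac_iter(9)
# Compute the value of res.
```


fac_iter(9, 1)
= fac_iter(8, 9 * 1) = fac_iter(8, 9)
= fac_iter(7, 8 * 9) = fac_iter(7, 72)
= fac_iter(6, 7 * 72) = fac_iter(6, 504)
= fac_iter(5, 6 * 504) = fac_iter(5, 3024)
= fac_iter(4, 5 * 3024) = fac_iter(4, 15120)
= fac_iter(3, 4 * 15120) = fac_iter(3, 60480)
= fac_iter(2, 3 * 60480) = fac_iter(2, 181440)
= fac_iter(1, 2 * 181440) = fac_iter(1, 362880)
n <= 1, return acc = 362880


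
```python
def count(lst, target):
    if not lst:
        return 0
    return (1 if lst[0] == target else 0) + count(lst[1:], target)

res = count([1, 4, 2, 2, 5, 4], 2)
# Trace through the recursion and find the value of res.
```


count([1, 4, 2, 2, 5, 4], 2)
lst[0]=1 != 2: 0 + count([4, 2, 2, 5, 4], 2)
lst[0]=4 != 2: 0 + count([2, 2, 5, 4], 2)
lst[0]=2 == 2: 1 + count([2, 5, 4], 2)
lst[0]=2 == 2: 1 + count([5, 4], 2)
lst[0]=5 != 2: 0 + count([4], 2)
lst[0]=4 != 2: 0 + count([], 2)
= 2


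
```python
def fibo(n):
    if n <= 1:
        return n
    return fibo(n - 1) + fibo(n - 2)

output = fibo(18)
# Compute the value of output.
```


fibo(18)
= fibo(17) + fibo(16)
= (fibo(16) + fibo(15)) + fibo(16)
Computing bottom-up: fibo(0)=0, fibo(1)=1, fibo(2)=1, fibo(3)=2, fibo(4)=3, fibo(5)=5, fibo(6)=8, fibo(7)=13, fibo(8)=21, fibo(9)=34, fibo(10)=55, fibo(11)=89, fibo(12)=144, fibo(13)=233, fibo(14)=377, fibo(15)=610, fibo(16)=987, fibo(17)=1597, fibo(18)=2584
= 2584


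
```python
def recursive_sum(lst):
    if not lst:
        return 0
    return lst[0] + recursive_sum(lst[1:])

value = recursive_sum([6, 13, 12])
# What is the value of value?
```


recursive_sum([6, 13, 12])
= 6 + recursive_sum([13, 12])
= 6 + 13 + recursive_sum([12])
= 6 + 13 + 12 + recursive_sum([])
= 6 + 13 + 12 + 0
= 31


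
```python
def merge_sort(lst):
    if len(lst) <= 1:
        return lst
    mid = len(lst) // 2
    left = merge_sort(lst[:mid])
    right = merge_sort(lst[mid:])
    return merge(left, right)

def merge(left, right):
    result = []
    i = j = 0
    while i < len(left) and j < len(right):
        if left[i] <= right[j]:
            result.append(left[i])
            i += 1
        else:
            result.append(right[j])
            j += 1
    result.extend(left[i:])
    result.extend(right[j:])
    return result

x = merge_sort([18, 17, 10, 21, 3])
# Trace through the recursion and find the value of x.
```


merge_sort([18, 17, 10, 21, 3])
Split into [18, 17] and [10, 21, 3]
Left sorted: [17, 18]
Right sorted: [3, 10, 21]
Merge [17, 18] and [3, 10, 21]
= [3, 10, 17, 18, 21]


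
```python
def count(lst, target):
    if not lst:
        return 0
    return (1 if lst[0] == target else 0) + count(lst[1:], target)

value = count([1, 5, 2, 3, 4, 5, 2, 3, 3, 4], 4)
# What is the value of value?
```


count([1, 5, 2, 3, 4, 5, 2, 3, 3, 4], 4)
lst[0]=1 != 4: 0 + count([5, 2, 3, 4, 5, 2, 3, 3, 4], 4)
lst[0]=5 != 4: 0 + count([2, 3, 4, 5, 2, 3, 3, 4], 4)
lst[0]=2 != 4: 0 + count([3, 4, 5, 2, 3, 3, 4], 4)
lst[0]=3 != 4: 0 + count([4, 5, 2, 3, 3, 4], 4)
lst[0]=4 == 4: 1 + count([5, 2, 3, 3, 4], 4)
lst[0]=5 != 4: 0 + count([2, 3, 3, 4], 4)
lst[0]=2 != 4: 0 + count([3, 3, 4], 4)
lst[0]=3 != 4: 0 + count([3, 4], 4)
lst[0]=3 != 4: 0 + count([4], 4)
lst[0]=4 == 4: 1 + count([], 4)
= 2


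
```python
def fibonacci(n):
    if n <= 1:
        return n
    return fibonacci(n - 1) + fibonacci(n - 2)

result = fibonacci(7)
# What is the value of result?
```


fibonacci(7)
= fibonacci(6) + fibonacci(5)
= (fibonacci(5) + fibonacci(4)) + fibonacci(5)
Computing bottom-up: fibonacci(0)=0, fibonacci(1)=1, fibonacci(2)=1, fibonacci(3)=2, fibonacci(4)=3, fibonacci(5)=5, fibonacci(6)=8, fibonacci(7)=13
= 13


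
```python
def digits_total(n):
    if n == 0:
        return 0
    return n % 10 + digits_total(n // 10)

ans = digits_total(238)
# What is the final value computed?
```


digits_total(238)
= 8 + digits_total(23)
= 8 + 3 + digits_total(2)
= 8 + 3 + 2 + digits_total(0)
= 8 + 3 + 2 + 0
= 13


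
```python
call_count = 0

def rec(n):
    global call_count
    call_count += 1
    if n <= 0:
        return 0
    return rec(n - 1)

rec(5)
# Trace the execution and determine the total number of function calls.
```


rec(5) calls rec(4) calls ... calls rec(0)
Total calls: 5 + 1 (for base case) = 6


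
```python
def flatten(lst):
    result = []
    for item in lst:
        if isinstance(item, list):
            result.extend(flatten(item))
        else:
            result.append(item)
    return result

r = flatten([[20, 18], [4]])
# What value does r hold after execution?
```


flatten([[20, 18], [4]])
Processing each element:
  [20, 18] is a list -> flatten recursively -> [20, 18]
  [4] is a list -> flatten recursively -> [4]
= [20, 18, 4]


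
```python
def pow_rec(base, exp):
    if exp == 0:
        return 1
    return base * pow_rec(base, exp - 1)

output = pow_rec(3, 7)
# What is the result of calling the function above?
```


pow_rec(3, 7)
= 3 * pow_rec(3, 6)
= 3 * 3 * pow_rec(3, 5)
= 3 * 3 * 3 * pow_rec(3, 4)
= 3 * 3 * 3 * 3 * pow_rec(3, 3)
= 3 * 3 * 3 * 3 * 3 * pow_rec(3, 2)
= 3 * 3 * 3 * 3 * 3 * 3 * pow_rec(3, 1)
= 3 * 3 * 3 * 3 * 3 * 3 * 3 * pow_rec(3, 0)
= 3 * 3 * 3 * 3 * 3 * 3 * 3 * 1
= 2187


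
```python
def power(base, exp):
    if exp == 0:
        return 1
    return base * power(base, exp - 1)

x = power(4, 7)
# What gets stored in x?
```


power(4, 7)
= 4 * power(4, 6)
= 4 * 4 * power(4, 5)
= 4 * 4 * 4 * power(4, 4)
= 4 * 4 * 4 * 4 * power(4, 3)
= 4 * 4 * 4 * 4 * 4 * power(4, 2)
= 4 * 4 * 4 * 4 * 4 * 4 * power(4, 1)
= 4 * 4 * 4 * 4 * 4 * 4 * 4 * power(4, 0)
= 4 * 4 * 4 * 4 * 4 * 4 * 4 * 1
= 16384


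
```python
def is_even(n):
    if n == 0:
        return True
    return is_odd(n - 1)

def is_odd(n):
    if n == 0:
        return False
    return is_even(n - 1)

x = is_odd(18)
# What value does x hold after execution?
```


is_odd(18)
= is_even(17)
= is_odd(16)
= is_even(15)
= is_odd(14)
= is_even(13)
= is_odd(12)
= is_even(11)
= is_odd(10)
= is_even(9)
= is_odd(8)
= is_even(7)
= is_odd(6)
= is_even(5)
= is_odd(4)
= is_even(3)
= is_odd(2)
= is_even(1)
= is_odd(0)
n == 0: return False
= False


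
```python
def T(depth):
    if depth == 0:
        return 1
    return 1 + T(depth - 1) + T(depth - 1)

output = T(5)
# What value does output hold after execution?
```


T(5)
= 1 + T(4) + T(4)
= 1 + 2 * T(4)
T(k) = 2^(k+1) - 1
T(0) = 1
T(1) = 3
T(2) = 7
T(3) = 15
T(4) = 31
T(5) = 2^6 - 1 = 63


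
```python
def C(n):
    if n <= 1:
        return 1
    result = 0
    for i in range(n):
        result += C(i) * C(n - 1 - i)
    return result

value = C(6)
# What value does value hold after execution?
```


C(6)
= sum of C(i) * C(6-1-i) for i in 0..5
First compute sub-values bottom-up:
  C(0) = 1, C(1) = 1
  C(2) = 1*1 + 1*1 = 2
  C(3) = 1*2 + 1*1 + 2*1 = 5
  C(4) = 1*5 + 1*2 + 2*1 + 5*1 = 14
  C(5) = 1*14 + 1*5 + 2*2 + 5*1 + 14*1 = 42
Now C(6):
  C(0)*C(5) = 1*42 = 42
  C(1)*C(4) = 1*14 = 14
  C(2)*C(3) = 2*5 = 10
  C(3)*C(2) = 5*2 = 10
  C(4)*C(1) = 14*1 = 14
  C(5)*C(0) = 42*1 = 42
= 42 + 14 + 10 + 10 + 14 + 42
= 132


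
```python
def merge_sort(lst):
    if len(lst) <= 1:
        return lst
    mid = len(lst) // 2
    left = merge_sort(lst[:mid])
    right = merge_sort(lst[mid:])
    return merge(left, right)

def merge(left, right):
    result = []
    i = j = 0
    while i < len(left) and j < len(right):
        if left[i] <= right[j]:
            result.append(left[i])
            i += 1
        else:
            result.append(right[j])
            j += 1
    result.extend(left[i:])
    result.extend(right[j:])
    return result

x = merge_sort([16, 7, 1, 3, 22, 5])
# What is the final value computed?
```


merge_sort([16, 7, 1, 3, 22, 5])
Split into [16, 7, 1] and [3, 22, 5]
Left sorted: [1, 7, 16]
Right sorted: [3, 5, 22]
Merge [1, 7, 16] and [3, 5, 22]
= [1, 3, 5, 7, 16, 22]


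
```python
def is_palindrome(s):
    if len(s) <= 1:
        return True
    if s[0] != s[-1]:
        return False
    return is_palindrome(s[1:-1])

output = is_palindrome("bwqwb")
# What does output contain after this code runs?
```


is_palindrome("bwqwb")
"bwqwb": s[0]='b' == s[-1]='b' -> is_palindrome("wqw")
"wqw": s[0]='w' == s[-1]='w' -> is_palindrome("q")
"q": len <= 1 -> True
= True


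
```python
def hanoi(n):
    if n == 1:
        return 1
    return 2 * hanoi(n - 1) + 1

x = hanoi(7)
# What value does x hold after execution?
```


hanoi(7)
= 2 * hanoi(6) + 1
= 2 * (2 * hanoi(5) + 1) + 1
= 2 * (2 * (2 * hanoi(4) + 1) + 1) + 1
= 2 * (2 * (2 * (2 * hanoi(3) + 1) + 1) + 1) + 1
= 2 * (2 * (2 * (2 * (2 * hanoi(2) + 1) + 1) + 1) + 1) + 1
= 2 * (2 * (2 * (2 * (2 * (2 * hanoi(1) + 1) + 1) + 1) + 1) + 1) + 1
Now compute bottom-up:
hanoi(1) = 1
hanoi(2) = 2 * 1 + 1 = 3
hanoi(3) = 2 * 3 + 1 = 7
hanoi(4) = 2 * 7 + 1 = 15
hanoi(5) = 2 * 15 + 1 = 31
hanoi(6) = 2 * 31 + 1 = 63
hanoi(7) = 2 * 63 + 1 = 127
= 127


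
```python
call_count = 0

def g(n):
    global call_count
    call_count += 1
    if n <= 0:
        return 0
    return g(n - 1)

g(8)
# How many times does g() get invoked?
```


g(8) calls g(7) calls ... calls g(0)
Total calls: 8 + 1 (for base case) = 9


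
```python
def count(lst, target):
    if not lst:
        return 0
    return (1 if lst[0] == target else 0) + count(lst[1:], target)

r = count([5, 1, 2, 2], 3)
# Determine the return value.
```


count([5, 1, 2, 2], 3)
lst[0]=5 != 3: 0 + count([1, 2, 2], 3)
lst[0]=1 != 3: 0 + count([2, 2], 3)
lst[0]=2 != 3: 0 + count([2], 3)
lst[0]=2 != 3: 0 + count([], 3)
= 0


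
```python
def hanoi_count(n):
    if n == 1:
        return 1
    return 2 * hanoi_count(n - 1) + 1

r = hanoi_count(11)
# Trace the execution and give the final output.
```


hanoi_count(11)
= 2 * hanoi_count(10) + 1
= 2 * (2 * hanoi_count(9) + 1) + 1
= 2 * (2 * (2 * hanoi_count(8) + 1) + 1) + 1
= 2 * (2 * (2 * (2 * hanoi_count(7) + 1) + 1) + 1) + 1
= 2 * (2 * (2 * (2 * (2 * hanoi_count(6) + 1) + 1) + 1) + 1) + 1
= 2 * (2 * (2 * (2 * (2 * (2 * hanoi_count(5) + 1) + 1) + 1) + 1) + 1) + 1
= 2 * (2 * (2 * (2 * (2 * (2 * (2 * hanoi_count(4) + 1) + 1) + 1) + 1) + 1) + 1) + 1
= 2 * (2 * (2 * (2 * (2 * (2 * (2 * (2 * hanoi_count(3) + 1) + 1) + 1) + 1) + 1) + 1) + 1) + 1
= 2 * (2 * (2 * (2 * (2 * (2 * (2 * (2 * (2 * hanoi_count(2) + 1) + 1) + 1) + 1) + 1) + 1) + 1) + 1) + 1
= 2 * (2 * (2 * (2 * (2 * (2 * (2 * (2 * (2 * (2 * hanoi_count(1) + 1) + 1) + 1) + 1) + 1) + 1) + 1) + 1) + 1) + 1
Now compute bottom-up:
hanoi_count(1) = 1
hanoi_count(2) = 2 * 1 + 1 = 3
hanoi_count(3) = 2 * 3 + 1 = 7
hanoi_count(4) = 2 * 7 + 1 = 15
hanoi_count(5) = 2 * 15 + 1 = 31
hanoi_count(6) = 2 * 31 + 1 = 63
hanoi_count(7) = 2 * 63 + 1 = 127
hanoi_count(8) = 2 * 127 + 1 = 255
hanoi_count(9) = 2 * 255 + 1 = 511
hanoi_count(10) = 2 * 511 + 1 = 1023
hanoi_count(11) = 2 * 1023 + 1 = 2047
= 2047


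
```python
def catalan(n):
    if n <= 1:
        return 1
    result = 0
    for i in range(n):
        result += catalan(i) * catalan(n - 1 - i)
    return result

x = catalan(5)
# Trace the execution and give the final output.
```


catalan(5)
= sum of catalan(i) * catalan(5-1-i) for i in 0..4
First compute sub-values bottom-up:
  catalan(0) = 1, catalan(1) = 1
  catalan(2) = 1*1 + 1*1 = 2
  catalan(3) = 1*2 + 1*1 + 2*1 = 5
  catalan(4) = 1*5 + 1*2 + 2*1 + 5*1 = 14
Now catalan(5):
  catalan(0)*catalan(4) = 1*14 = 14
  catalan(1)*catalan(3) = 1*5 = 5
  catalan(2)*catalan(2) = 2*2 = 4
  catalan(3)*catalan(1) = 5*1 = 5
  catalan(4)*catalan(0) = 14*1 = 14
= 14 + 5 + 4 + 5 + 14
= 42


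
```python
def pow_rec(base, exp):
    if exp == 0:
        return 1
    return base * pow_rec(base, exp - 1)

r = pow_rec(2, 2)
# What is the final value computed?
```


pow_rec(2, 2)
= 2 * pow_rec(2, 1)
= 2 * 2 * pow_rec(2, 0)
= 2 * 2 * 1
= 4


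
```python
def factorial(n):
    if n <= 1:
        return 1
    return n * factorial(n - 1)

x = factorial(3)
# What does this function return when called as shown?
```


factorial(3)
= 3 * factorial(2)
= 3 * 2 * factorial(1)
= 3 * 2 * 1
= 6


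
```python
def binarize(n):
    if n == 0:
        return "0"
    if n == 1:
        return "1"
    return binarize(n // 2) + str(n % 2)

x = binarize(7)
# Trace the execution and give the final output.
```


binarize(7)
= binarize(3) + "1"
= binarize(1) + "1" + "1"
= "1" + "1" + "1"
= "111"


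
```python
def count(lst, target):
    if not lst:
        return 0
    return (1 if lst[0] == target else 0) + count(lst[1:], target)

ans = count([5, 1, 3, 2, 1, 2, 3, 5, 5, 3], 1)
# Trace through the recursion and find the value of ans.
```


count([5, 1, 3, 2, 1, 2, 3, 5, 5, 3], 1)
lst[0]=5 != 1: 0 + count([1, 3, 2, 1, 2, 3, 5, 5, 3], 1)
lst[0]=1 == 1: 1 + count([3, 2, 1, 2, 3, 5, 5, 3], 1)
lst[0]=3 != 1: 0 + count([2, 1, 2, 3, 5, 5, 3], 1)
lst[0]=2 != 1: 0 + count([1, 2, 3, 5, 5, 3], 1)
lst[0]=1 == 1: 1 + count([2, 3, 5, 5, 3], 1)
lst[0]=2 != 1: 0 + count([3, 5, 5, 3], 1)
lst[0]=3 != 1: 0 + count([5, 5, 3], 1)
lst[0]=5 != 1: 0 + count([5, 3], 1)
lst[0]=5 != 1: 0 + count([3], 1)
lst[0]=3 != 1: 0 + count([], 1)
= 2


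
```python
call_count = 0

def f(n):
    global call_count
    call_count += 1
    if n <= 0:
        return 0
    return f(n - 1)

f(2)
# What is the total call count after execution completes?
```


f(2) calls f(1) calls ... calls f(0)
Total calls: 2 + 1 (for base case) = 3


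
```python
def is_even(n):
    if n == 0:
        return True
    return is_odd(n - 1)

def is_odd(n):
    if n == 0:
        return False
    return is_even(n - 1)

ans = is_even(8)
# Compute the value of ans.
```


is_even(8)
= is_odd(7)
= is_even(6)
= is_odd(5)
= is_even(4)
= is_odd(3)
= is_even(2)
= is_odd(1)
= is_even(0)
n == 0: return True
= True


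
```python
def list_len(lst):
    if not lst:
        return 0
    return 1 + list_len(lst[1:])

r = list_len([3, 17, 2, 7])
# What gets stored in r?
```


list_len([3, 17, 2, 7])
= 1 + list_len([17, 2, 7])
= 1 + 1 + list_len([2, 7])
= 1 + 1 + 1 + list_len([7])
= 1 + 1 + 1 + 1 + list_len([])
= 1 + 1 + 1 + 1 + 0
= 4


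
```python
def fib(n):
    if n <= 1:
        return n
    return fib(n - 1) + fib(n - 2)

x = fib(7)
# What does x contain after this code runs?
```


fib(7)
= fib(6) + fib(5)
= (fib(5) + fib(4)) + fib(5)
Computing bottom-up: fib(0)=0, fib(1)=1, fib(2)=1, fib(3)=2, fib(4)=3, fib(5)=5, fib(6)=8, fib(7)=13
= 13


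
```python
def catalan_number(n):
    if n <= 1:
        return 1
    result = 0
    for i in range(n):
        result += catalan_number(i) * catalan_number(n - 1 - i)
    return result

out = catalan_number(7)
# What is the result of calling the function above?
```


catalan_number(7)
= sum of catalan_number(i) * catalan_number(7-1-i) for i in 0..6
First compute sub-values bottom-up:
  catalan_number(0) = 1, catalan_number(1) = 1
  catalan_number(2) = 1*1 + 1*1 = 2
  catalan_number(3) = 1*2 + 1*1 + 2*1 = 5
  catalan_number(4) = 1*5 + 1*2 + 2*1 + 5*1 = 14
  catalan_number(5) = 1*14 + 1*5 + 2*2 + 5*1 + 14*1 = 42
  catalan_number(6) = 1*42 + 1*14 + 2*5 + 5*2 + 14*1 + 42*1 = 132
Now catalan_number(7):
  catalan_number(0)*catalan_number(6) = 1*132 = 132
  catalan_number(1)*catalan_number(5) = 1*42 = 42
  catalan_number(2)*catalan_number(4) = 2*14 = 28
  catalan_number(3)*catalan_number(3) = 5*5 = 25
  catalan_number(4)*catalan_number(2) = 14*2 = 28
  catalan_number(5)*catalan_number(1) = 42*1 = 42
  catalan_number(6)*catalan_number(0) = 132*1 = 132
= 132 + 42 + 28 + 25 + 28 + 42 + 132
= 429


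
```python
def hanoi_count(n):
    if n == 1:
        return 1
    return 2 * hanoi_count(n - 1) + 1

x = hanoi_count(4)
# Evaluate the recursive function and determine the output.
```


hanoi_count(4)
= 2 * hanoi_count(3) + 1
= 2 * (2 * hanoi_count(2) + 1) + 1
= 2 * (2 * (2 * hanoi_count(1) + 1) + 1) + 1
Now compute bottom-up:
hanoi_count(1) = 1
hanoi_count(2) = 2 * 1 + 1 = 3
hanoi_count(3) = 2 * 3 + 1 = 7
hanoi_count(4) = 2 * 7 + 1 = 15
= 15


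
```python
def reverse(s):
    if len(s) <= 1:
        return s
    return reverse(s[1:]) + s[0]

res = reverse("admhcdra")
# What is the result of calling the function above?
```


reverse("admhcdra")
= reverse("dmhcdra") + "a"
= reverse("mhcdra") + "d" + "a"
= reverse("hcdra") + "m" + "d" + "a"
= reverse("cdra") + "h" + "m" + "d" + "a"
= reverse("dra") + "c" + "h" + "m" + "d" + "a"
= reverse("ra") + "d" + "c" + "h" + "m" + "d" + "a"
= reverse("a") + "r" + "d" + "c" + "h" + "m" + "d" + "a"
= "a" + "r" + "d" + "c" + "h" + "m" + "d" + "a"
= "ardchmda"


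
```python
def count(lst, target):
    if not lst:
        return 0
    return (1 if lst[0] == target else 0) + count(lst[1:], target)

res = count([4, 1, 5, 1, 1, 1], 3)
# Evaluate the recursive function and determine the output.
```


count([4, 1, 5, 1, 1, 1], 3)
lst[0]=4 != 3: 0 + count([1, 5, 1, 1, 1], 3)
lst[0]=1 != 3: 0 + count([5, 1, 1, 1], 3)
lst[0]=5 != 3: 0 + count([1, 1, 1], 3)
lst[0]=1 != 3: 0 + count([1, 1], 3)
lst[0]=1 != 3: 0 + count([1], 3)
lst[0]=1 != 3: 0 + count([], 3)
= 0
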